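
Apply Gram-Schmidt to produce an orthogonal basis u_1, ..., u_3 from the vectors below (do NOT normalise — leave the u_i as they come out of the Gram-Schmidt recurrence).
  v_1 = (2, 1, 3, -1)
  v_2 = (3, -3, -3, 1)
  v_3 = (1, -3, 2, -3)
Orthogonal basis:
  u_1 = (2, 1, 3, -1)
  u_2 = (59/15, -38/15, -8/5, 8/15)
  u_3 = (-422/371, -1055/371, 310/371, -969/371)

Apply the Gram-Schmidt recurrence
  u_1 = v_1
  u_i = v_i − Σ_{j<i} ((v_i · u_j) / (u_j · u_j)) · u_j.

Step by step this gives:
  u_1 = (2, 1, 3, -1)
  u_2 = (59/15, -38/15, -8/5, 8/15)
  u_3 = (-422/371, -1055/371, 310/371, -969/371)

Orthogonality check:
  u_2 · u_1 = 0 (should be 0)
  u_3 · u_1 = 0 (should be 0)
  u_3 · u_2 = 0 (should be 0)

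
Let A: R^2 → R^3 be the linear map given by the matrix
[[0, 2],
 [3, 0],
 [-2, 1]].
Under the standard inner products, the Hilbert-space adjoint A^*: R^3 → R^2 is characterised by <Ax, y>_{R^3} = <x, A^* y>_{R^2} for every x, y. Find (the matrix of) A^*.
A^* = A^T =
[[0, 3, -2],
 [2, 0, 1]]

For real matrices with standard dot products, the defining identity <Ax, y> = <x, A^* y> gives (Ax)^T y = x^T (A^*) y, i.e. x^T A^T y = x^T (A^*) y. Since this holds for all x, y, we must have A^* = A^T. Therefore
A^* =
[[0, 3, -2],
 [2, 0, 1]].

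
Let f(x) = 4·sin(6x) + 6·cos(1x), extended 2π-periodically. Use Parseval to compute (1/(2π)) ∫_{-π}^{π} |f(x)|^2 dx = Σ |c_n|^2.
Σ |c_n|^2 = 26

Expand |f|^2 and use orthogonality of {sin(nx), cos(mx)} on [-π, π]:
  ∫_{-π}^{π} sin(nx)^2 dx = π, ∫ cos(mx)^2 dx = π, and cross terms integrate to 0.
So ∫_{-π}^{π} f(x)^2 dx = 4^2 · π + 6^2 · π = (16 + 36)π.
Divide by 2π: (16 + 36)/2 = 26.
By Parseval, this equals Σ |c_n|^2.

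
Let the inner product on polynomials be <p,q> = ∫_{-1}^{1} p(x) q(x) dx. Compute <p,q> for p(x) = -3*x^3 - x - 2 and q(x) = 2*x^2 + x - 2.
<p,q> = 52/15

Expand the product: p(x)·q(x) = -6*x^5 - 3*x^4 + 4*x^3 - 5*x^2 + 4.
∫_{-1}^{1} of each monomial x^k gives [2/(k+1) if k even, 0 if k odd]. Integrating term-by-term (or equivalently evaluating the antiderivative F(x) = -x^6 - 3*x^5/5 + x^4 - 5*x^3/3 + 4*x at the endpoints):
  F(1) − F(−1) = 26/15 − (-26/15) = 52/15.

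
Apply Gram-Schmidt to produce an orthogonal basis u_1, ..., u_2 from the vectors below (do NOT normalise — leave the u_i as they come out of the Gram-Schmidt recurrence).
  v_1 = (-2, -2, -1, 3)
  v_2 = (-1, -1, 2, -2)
Orthogonal basis:
  u_1 = (-2, -2, -1, 3)
  u_2 = (-13/9, -13/9, 16/9, -4/3)

Apply the Gram-Schmidt recurrence
  u_1 = v_1
  u_i = v_i − Σ_{j<i} ((v_i · u_j) / (u_j · u_j)) · u_j.

Step by step this gives:
  u_1 = (-2, -2, -1, 3)
  u_2 = (-13/9, -13/9, 16/9, -4/3)

Orthogonality check:
  u_2 · u_1 = 0 (should be 0)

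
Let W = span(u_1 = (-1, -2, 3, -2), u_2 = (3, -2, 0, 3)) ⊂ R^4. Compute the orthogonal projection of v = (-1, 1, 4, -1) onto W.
proj_W(v) = (-69/53, -334/371, 738/371, -729/371)

Set up U = [u_1 | ... | u_2] ∈ R^(4×2). The projector onto W = col(U) is P = U (U^T U)^(-1) U^T.
Compute U^T U =
  [18, -5]
  [-5, 22],
and U^T v = (13, -8).
Solve U^T U · c = U^T v for the coefficients: c = (246/371, -79/371). The projection is proj_W(v) = U c.
Check: (v - proj_W(v)) · u_1 = 0  (should be 0).
Check: (v - proj_W(v)) · u_2 = 0  (should be 0).
Result: proj_W(v) = (-69/53, -334/371, 738/371, -729/371).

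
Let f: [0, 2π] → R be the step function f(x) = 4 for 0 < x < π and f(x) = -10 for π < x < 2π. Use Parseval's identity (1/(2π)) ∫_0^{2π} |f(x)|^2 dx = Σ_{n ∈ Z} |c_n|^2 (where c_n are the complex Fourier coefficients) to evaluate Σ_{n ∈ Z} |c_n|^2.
Σ |c_n|^2 = 58

Parseval equates the L^2 energy of f (normalised by 1/(2π)) with the ℓ^2 sum of its Fourier coefficients: (1/(2π)) ∫_0^{2π} |f|^2 = Σ |c_n|^2.
Compute the left side: (1/(2π)) [∫_0^π 4^2 dx + ∫_π^{2π} (-10)^2 dx] = (1/(2π)) · (16π + 100π) = (16 + 100)/2 = 58.
So Σ_{n ∈ Z} |c_n|^2 = 58.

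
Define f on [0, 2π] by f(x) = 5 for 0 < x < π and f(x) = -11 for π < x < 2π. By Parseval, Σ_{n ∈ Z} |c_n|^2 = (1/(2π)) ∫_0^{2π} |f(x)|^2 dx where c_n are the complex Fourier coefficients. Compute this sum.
Σ |c_n|^2 = 73

Parseval equates the L^2 energy of f (normalised by 1/(2π)) with the ℓ^2 sum of its Fourier coefficients: (1/(2π)) ∫_0^{2π} |f|^2 = Σ |c_n|^2.
Compute the left side: (1/(2π)) [∫_0^π 5^2 dx + ∫_π^{2π} (-11)^2 dx] = (1/(2π)) · (25π + 121π) = (25 + 121)/2 = 73.
So Σ_{n ∈ Z} |c_n|^2 = 73.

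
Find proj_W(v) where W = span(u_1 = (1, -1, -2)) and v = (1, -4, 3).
proj_W(v) = (-1/6, 1/6, 1/3)

Set up U = [u_1 | ... | u_1] ∈ R^(3×1). The projector onto W = col(U) is P = U (U^T U)^(-1) U^T.
Compute U^T U =
  [6],
and U^T v = (-1).
Solve U^T U · c = U^T v for the coefficients: c = (-1/6). The projection is proj_W(v) = U c.
Check: (v - proj_W(v)) · u_1 = 0  (should be 0).
Result: proj_W(v) = (-1/6, 1/6, 1/3).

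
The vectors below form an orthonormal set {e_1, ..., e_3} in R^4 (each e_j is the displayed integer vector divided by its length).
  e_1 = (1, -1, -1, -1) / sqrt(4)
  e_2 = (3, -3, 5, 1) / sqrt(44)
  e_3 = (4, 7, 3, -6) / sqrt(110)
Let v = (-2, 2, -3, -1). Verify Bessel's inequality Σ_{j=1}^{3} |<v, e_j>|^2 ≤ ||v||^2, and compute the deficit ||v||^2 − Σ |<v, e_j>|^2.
Σ |<v, e_j>|^2 = 179/10; ||v||^2 = 18; deficit = 1/10

Write each e_j = u_j / sqrt(<u_j, u_j>) where u_j is the displayed integer vector. Then <v, e_j> = <v, u_j> / sqrt(<u_j, u_j>), so |<v, e_j>|^2 = <v, u_j>^2 / <u_j, u_j>.
Coefficients: <v, e_1> = 0/sqrt(4), <v, e_2> = -28/sqrt(44), <v, e_3> = 3/sqrt(110).
Square and sum: Σ |<v, e_j>|^2 = 179/10.
Compute ||v||^2 = v·v = 18.
Deficit = 18 − 179/10 = 1/10 ≥ 0, confirming Bessel's inequality. (The deficit equals ||v − Σ <v,e_j> e_j||^2, the squared distance from v to span{e_j}.)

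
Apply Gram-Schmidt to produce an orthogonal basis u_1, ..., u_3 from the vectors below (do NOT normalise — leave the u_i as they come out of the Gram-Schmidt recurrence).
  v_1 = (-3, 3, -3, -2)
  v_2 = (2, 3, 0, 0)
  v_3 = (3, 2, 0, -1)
Orthogonal basis:
  u_1 = (-3, 3, -3, -2)
  u_2 = (71/31, 84/31, 9/31, 6/31)
  u_3 = (285/394, -95/197, -147/394, -246/197)

Apply the Gram-Schmidt recurrence
  u_1 = v_1
  u_i = v_i − Σ_{j<i} ((v_i · u_j) / (u_j · u_j)) · u_j.

Step by step this gives:
  u_1 = (-3, 3, -3, -2)
  u_2 = (71/31, 84/31, 9/31, 6/31)
  u_3 = (285/394, -95/197, -147/394, -246/197)

Orthogonality check:
  u_2 · u_1 = 0 (should be 0)
  u_3 · u_1 = 0 (should be 0)
  u_3 · u_2 = 0 (should be 0)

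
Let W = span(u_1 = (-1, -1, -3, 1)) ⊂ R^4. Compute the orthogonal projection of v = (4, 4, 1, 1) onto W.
proj_W(v) = (5/6, 5/6, 5/2, -5/6)

Set up U = [u_1 | ... | u_1] ∈ R^(4×1). The projector onto W = col(U) is P = U (U^T U)^(-1) U^T.
Compute U^T U =
  [12],
and U^T v = (-10).
Solve U^T U · c = U^T v for the coefficients: c = (-5/6). The projection is proj_W(v) = U c.
Check: (v - proj_W(v)) · u_1 = 0  (should be 0).
Result: proj_W(v) = (5/6, 5/6, 5/2, -5/6).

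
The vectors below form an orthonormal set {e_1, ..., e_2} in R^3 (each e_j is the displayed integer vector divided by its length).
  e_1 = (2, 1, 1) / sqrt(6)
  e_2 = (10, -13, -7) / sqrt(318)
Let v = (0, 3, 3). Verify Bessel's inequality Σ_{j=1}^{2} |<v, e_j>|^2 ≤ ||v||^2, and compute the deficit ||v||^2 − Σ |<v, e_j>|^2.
Σ |<v, e_j>|^2 = 918/53; ||v||^2 = 18; deficit = 36/53

Write each e_j = u_j / sqrt(<u_j, u_j>) where u_j is the displayed integer vector. Then <v, e_j> = <v, u_j> / sqrt(<u_j, u_j>), so |<v, e_j>|^2 = <v, u_j>^2 / <u_j, u_j>.
Coefficients: <v, e_1> = 6/sqrt(6), <v, e_2> = -60/sqrt(318).
Square and sum: Σ |<v, e_j>|^2 = 918/53.
Compute ||v||^2 = v·v = 18.
Deficit = 18 − 918/53 = 36/53 ≥ 0, confirming Bessel's inequality. (The deficit equals ||v − Σ <v,e_j> e_j||^2, the squared distance from v to span{e_j}.)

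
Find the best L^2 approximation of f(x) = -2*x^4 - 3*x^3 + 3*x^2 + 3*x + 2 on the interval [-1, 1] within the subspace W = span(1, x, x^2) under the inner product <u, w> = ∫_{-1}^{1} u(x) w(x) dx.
g(x) = 9*x^2/7 + 6*x/5 + 76/35

The best approximation g ∈ W is the orthogonal projection of f onto W. Writing g = a_0 + a_1 x + a_2 x^2, the coefficients solve the normal equations G · a = b where
  G_{ij} = <φ_i, φ_j> and b_i = <f, φ_i>, with φ_0 = 1, φ_1 = x, φ_2 = x^2.
G =
  [2, 0, 2/3]
  [0, 2/3, 0]
  [2/3, 0, 2/5],
b = (26/5, 4/5, 206/105).
Solving gives a_0 = 76/35, a_1 = 6/5, a_2 = 9/7, so
  g(x) = 9*x^2/7 + 6*x/5 + 76/35.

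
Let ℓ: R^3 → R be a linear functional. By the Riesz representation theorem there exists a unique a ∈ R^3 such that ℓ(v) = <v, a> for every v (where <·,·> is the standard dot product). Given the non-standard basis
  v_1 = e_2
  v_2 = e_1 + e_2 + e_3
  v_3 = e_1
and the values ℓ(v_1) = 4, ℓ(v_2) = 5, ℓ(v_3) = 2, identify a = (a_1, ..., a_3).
a = (2, 4, -1)

Write a = (a_1, ..., a_3) in the standard basis. For each basis vector v_i, ℓ(v_i) = <v_i, a> is a linear equation in the a_j's. Collect the n equations into a matrix system V a = ℓ, where row i of V is v_i (expressed in the standard basis). Since V is invertible (lower-triangular with 1s on the diagonal, up to permutation), solve by back-substitution:
  V =
[[0, 1, 0],
 [1, 1, 1],
 [1, 0, 0]]
  V a = (4, 5, 2)
Solving gives a = (2, 4, -1).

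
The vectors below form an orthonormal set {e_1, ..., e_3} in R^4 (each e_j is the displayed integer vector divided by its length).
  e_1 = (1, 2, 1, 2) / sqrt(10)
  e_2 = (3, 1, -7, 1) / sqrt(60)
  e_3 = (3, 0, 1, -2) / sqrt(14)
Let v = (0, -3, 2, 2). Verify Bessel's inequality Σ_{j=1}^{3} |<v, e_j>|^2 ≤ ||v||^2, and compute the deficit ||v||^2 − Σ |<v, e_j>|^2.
Σ |<v, e_j>|^2 = 113/28; ||v||^2 = 17; deficit = 363/28

Write each e_j = u_j / sqrt(<u_j, u_j>) where u_j is the displayed integer vector. Then <v, e_j> = <v, u_j> / sqrt(<u_j, u_j>), so |<v, e_j>|^2 = <v, u_j>^2 / <u_j, u_j>.
Coefficients: <v, e_1> = 0/sqrt(10), <v, e_2> = -15/sqrt(60), <v, e_3> = -2/sqrt(14).
Square and sum: Σ |<v, e_j>|^2 = 113/28.
Compute ||v||^2 = v·v = 17.
Deficit = 17 − 113/28 = 363/28 ≥ 0, confirming Bessel's inequality. (The deficit equals ||v − Σ <v,e_j> e_j||^2, the squared distance from v to span{e_j}.)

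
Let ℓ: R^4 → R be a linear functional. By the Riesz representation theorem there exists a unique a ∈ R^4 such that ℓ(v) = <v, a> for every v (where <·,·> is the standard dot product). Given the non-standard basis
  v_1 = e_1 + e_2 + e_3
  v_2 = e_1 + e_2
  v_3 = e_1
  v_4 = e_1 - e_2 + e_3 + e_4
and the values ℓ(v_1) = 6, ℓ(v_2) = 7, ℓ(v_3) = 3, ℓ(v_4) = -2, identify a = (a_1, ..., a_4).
a = (3, 4, -1, 0)

Write a = (a_1, ..., a_4) in the standard basis. For each basis vector v_i, ℓ(v_i) = <v_i, a> is a linear equation in the a_j's. Collect the n equations into a matrix system V a = ℓ, where row i of V is v_i (expressed in the standard basis). Since V is invertible (lower-triangular with 1s on the diagonal, up to permutation), solve by back-substitution:
  V =
[[1, 1, 1, 0],
 [1, 1, 0, 0],
 [1, 0, 0, 0],
 [1, -1, 1, 1]]
  V a = (6, 7, 3, -2)
Solving gives a = (3, 4, -1, 0).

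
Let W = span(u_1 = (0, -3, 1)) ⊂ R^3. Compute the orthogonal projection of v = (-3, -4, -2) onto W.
proj_W(v) = (0, -3, 1)

Set up U = [u_1 | ... | u_1] ∈ R^(3×1). The projector onto W = col(U) is P = U (U^T U)^(-1) U^T.
Compute U^T U =
  [10],
and U^T v = (10).
Solve U^T U · c = U^T v for the coefficients: c = (1). The projection is proj_W(v) = U c.
Check: (v - proj_W(v)) · u_1 = 0  (should be 0).
Result: proj_W(v) = (0, -3, 1).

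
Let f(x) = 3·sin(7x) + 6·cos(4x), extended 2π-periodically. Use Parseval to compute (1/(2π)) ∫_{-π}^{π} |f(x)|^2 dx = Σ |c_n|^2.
Σ |c_n|^2 = 45/2

Expand |f|^2 and use orthogonality of {sin(nx), cos(mx)} on [-π, π]:
  ∫_{-π}^{π} sin(nx)^2 dx = π, ∫ cos(mx)^2 dx = π, and cross terms integrate to 0.
So ∫_{-π}^{π} f(x)^2 dx = 3^2 · π + 6^2 · π = (9 + 36)π.
Divide by 2π: (9 + 36)/2 = 45/2.
By Parseval, this equals Σ |c_n|^2.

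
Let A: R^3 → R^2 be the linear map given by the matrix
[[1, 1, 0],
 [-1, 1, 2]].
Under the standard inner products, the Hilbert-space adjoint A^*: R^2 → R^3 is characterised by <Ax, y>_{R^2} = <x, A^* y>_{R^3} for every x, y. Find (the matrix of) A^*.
A^* = A^T =
[[1, -1],
 [1, 1],
 [0, 2]]

For real matrices with standard dot products, the defining identity <Ax, y> = <x, A^* y> gives (Ax)^T y = x^T (A^*) y, i.e. x^T A^T y = x^T (A^*) y. Since this holds for all x, y, we must have A^* = A^T. Therefore
A^* =
[[1, -1],
 [1, 1],
 [0, 2]].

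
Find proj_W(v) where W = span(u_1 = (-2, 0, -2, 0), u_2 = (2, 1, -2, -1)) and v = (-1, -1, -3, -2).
proj_W(v) = (-1, 1/2, -3, -1/2)

Set up U = [u_1 | ... | u_2] ∈ R^(4×2). The projector onto W = col(U) is P = U (U^T U)^(-1) U^T.
Compute U^T U =
  [8, 0]
  [0, 10],
and U^T v = (8, 5).
Solve U^T U · c = U^T v for the coefficients: c = (1, 1/2). The projection is proj_W(v) = U c.
Check: (v - proj_W(v)) · u_1 = 0  (should be 0).
Check: (v - proj_W(v)) · u_2 = 0  (should be 0).
Result: proj_W(v) = (-1, 1/2, -3, -1/2).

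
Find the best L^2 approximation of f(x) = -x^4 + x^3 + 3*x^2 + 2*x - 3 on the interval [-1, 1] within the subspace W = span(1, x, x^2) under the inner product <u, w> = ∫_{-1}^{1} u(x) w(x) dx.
g(x) = 15*x^2/7 + 13*x/5 - 102/35

The best approximation g ∈ W is the orthogonal projection of f onto W. Writing g = a_0 + a_1 x + a_2 x^2, the coefficients solve the normal equations G · a = b where
  G_{ij} = <φ_i, φ_j> and b_i = <f, φ_i>, with φ_0 = 1, φ_1 = x, φ_2 = x^2.
G =
  [2, 0, 2/3]
  [0, 2/3, 0]
  [2/3, 0, 2/5],
b = (-22/5, 26/15, -38/35).
Solving gives a_0 = -102/35, a_1 = 13/5, a_2 = 15/7, so
  g(x) = 15*x^2/7 + 13*x/5 - 102/35.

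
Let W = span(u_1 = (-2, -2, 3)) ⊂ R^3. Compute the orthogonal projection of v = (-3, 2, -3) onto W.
proj_W(v) = (14/17, 14/17, -21/17)

Set up U = [u_1 | ... | u_1] ∈ R^(3×1). The projector onto W = col(U) is P = U (U^T U)^(-1) U^T.
Compute U^T U =
  [17],
and U^T v = (-7).
Solve U^T U · c = U^T v for the coefficients: c = (-7/17). The projection is proj_W(v) = U c.
Check: (v - proj_W(v)) · u_1 = 0  (should be 0).
Result: proj_W(v) = (14/17, 14/17, -21/17).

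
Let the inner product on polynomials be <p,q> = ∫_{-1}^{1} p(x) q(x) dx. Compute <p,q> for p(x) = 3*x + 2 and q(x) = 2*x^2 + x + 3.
<p,q> = 50/3

Expand the product: p(x)·q(x) = 6*x^3 + 7*x^2 + 11*x + 6.
∫_{-1}^{1} of each monomial x^k gives [2/(k+1) if k even, 0 if k odd]. Integrating term-by-term (or equivalently evaluating the antiderivative F(x) = 3*x^4/2 + 7*x^3/3 + 11*x^2/2 + 6*x at the endpoints):
  F(1) − F(−1) = 46/3 − (-4/3) = 50/3.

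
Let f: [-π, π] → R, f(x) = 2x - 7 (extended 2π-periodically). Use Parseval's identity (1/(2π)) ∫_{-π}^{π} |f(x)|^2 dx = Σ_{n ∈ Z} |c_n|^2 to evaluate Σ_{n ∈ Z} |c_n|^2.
Σ |c_n|^2 = 4π^2/3 + 49

Expand and integrate term by term over [-π, π]:
  ∫ (2x)^2 dx = 4·(2π^3/3); ∫ 2·2·(-7)·x dx = 0 (odd integrand); ∫ (-7)^2 dx = 49·2π.
So (1/(2π)) ∫_{-π}^{π} (2x - 7)^2 dx = 4π^2/3 + 49 = 4π^2/3 + 49.
Parseval ⇒ Σ |c_n|^2 = 4π^2/3 + 49.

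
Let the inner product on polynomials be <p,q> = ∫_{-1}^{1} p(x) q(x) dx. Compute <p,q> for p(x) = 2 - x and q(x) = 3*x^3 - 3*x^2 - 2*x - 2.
<p,q> = -178/15

Expand the product: p(x)·q(x) = -3*x^4 + 9*x^3 - 4*x^2 - 2*x - 4.
∫_{-1}^{1} of each monomial x^k gives [2/(k+1) if k even, 0 if k odd]. Integrating term-by-term (or equivalently evaluating the antiderivative F(x) = -3*x^5/5 + 9*x^4/4 - 4*x^3/3 - x^2 - 4*x at the endpoints):
  F(1) − F(−1) = -281/60 − (431/60) = -178/15.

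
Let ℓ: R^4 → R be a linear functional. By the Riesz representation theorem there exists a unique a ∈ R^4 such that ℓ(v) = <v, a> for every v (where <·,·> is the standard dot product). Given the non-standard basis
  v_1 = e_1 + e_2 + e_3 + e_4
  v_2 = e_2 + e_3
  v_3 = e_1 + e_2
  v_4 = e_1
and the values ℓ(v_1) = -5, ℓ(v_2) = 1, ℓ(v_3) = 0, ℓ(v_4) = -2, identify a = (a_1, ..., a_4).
a = (-2, 2, -1, -4)

Write a = (a_1, ..., a_4) in the standard basis. For each basis vector v_i, ℓ(v_i) = <v_i, a> is a linear equation in the a_j's. Collect the n equations into a matrix system V a = ℓ, where row i of V is v_i (expressed in the standard basis). Since V is invertible (lower-triangular with 1s on the diagonal, up to permutation), solve by back-substitution:
  V =
[[1, 1, 1, 1],
 [0, 1, 1, 0],
 [1, 1, 0, 0],
 [1, 0, 0, 0]]
  V a = (-5, 1, 0, -2)
Solving gives a = (-2, 2, -1, -4).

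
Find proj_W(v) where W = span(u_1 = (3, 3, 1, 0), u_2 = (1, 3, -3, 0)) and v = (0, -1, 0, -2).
proj_W(v) = (-3/7, -9/14, 3/14, 0)

Set up U = [u_1 | ... | u_2] ∈ R^(4×2). The projector onto W = col(U) is P = U (U^T U)^(-1) U^T.
Compute U^T U =
  [19, 9]
  [9, 19],
and U^T v = (-3, -3).
Solve U^T U · c = U^T v for the coefficients: c = (-3/28, -3/28). The projection is proj_W(v) = U c.
Check: (v - proj_W(v)) · u_1 = 0  (should be 0).
Check: (v - proj_W(v)) · u_2 = 0  (should be 0).
Result: proj_W(v) = (-3/7, -9/14, 3/14, 0).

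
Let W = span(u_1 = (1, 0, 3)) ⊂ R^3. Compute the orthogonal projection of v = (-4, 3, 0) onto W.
proj_W(v) = (-2/5, 0, -6/5)

Set up U = [u_1 | ... | u_1] ∈ R^(3×1). The projector onto W = col(U) is P = U (U^T U)^(-1) U^T.
Compute U^T U =
  [10],
and U^T v = (-4).
Solve U^T U · c = U^T v for the coefficients: c = (-2/5). The projection is proj_W(v) = U c.
Check: (v - proj_W(v)) · u_1 = 0  (should be 0).
Result: proj_W(v) = (-2/5, 0, -6/5).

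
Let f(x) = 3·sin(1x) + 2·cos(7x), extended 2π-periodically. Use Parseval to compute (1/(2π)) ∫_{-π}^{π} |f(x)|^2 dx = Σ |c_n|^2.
Σ |c_n|^2 = 13/2

Expand |f|^2 and use orthogonality of {sin(nx), cos(mx)} on [-π, π]:
  ∫_{-π}^{π} sin(nx)^2 dx = π, ∫ cos(mx)^2 dx = π, and cross terms integrate to 0.
So ∫_{-π}^{π} f(x)^2 dx = 3^2 · π + 2^2 · π = (9 + 4)π.
Divide by 2π: (9 + 4)/2 = 13/2.
By Parseval, this equals Σ |c_n|^2.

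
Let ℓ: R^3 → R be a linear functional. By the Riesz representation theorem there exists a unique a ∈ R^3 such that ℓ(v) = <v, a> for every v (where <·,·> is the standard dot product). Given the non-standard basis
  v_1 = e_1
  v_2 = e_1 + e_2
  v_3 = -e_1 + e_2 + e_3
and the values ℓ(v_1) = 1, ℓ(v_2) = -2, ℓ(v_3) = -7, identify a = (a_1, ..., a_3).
a = (1, -3, -3)

Write a = (a_1, ..., a_3) in the standard basis. For each basis vector v_i, ℓ(v_i) = <v_i, a> is a linear equation in the a_j's. Collect the n equations into a matrix system V a = ℓ, where row i of V is v_i (expressed in the standard basis). Since V is invertible (lower-triangular with 1s on the diagonal, up to permutation), solve by back-substitution:
  V =
[[1, 0, 0],
 [1, 1, 0],
 [-1, 1, 1]]
  V a = (1, -2, -7)
Solving gives a = (1, -3, -3).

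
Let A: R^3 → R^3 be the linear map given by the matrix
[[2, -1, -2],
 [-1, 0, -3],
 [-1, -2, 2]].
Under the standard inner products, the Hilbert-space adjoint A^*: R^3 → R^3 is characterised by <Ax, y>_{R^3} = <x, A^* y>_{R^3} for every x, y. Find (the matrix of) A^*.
A^* = A^T =
[[2, -1, -1],
 [-1, 0, -2],
 [-2, -3, 2]]

For real matrices with standard dot products, the defining identity <Ax, y> = <x, A^* y> gives (Ax)^T y = x^T (A^*) y, i.e. x^T A^T y = x^T (A^*) y. Since this holds for all x, y, we must have A^* = A^T. Therefore
A^* =
[[2, -1, -1],
 [-1, 0, -2],
 [-2, -3, 2]].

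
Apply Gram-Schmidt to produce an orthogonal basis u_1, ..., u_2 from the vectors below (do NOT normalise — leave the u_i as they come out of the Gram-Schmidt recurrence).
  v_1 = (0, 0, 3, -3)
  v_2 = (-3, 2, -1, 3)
Orthogonal basis:
  u_1 = (0, 0, 3, -3)
  u_2 = (-3, 2, 1, 1)

Apply the Gram-Schmidt recurrence
  u_1 = v_1
  u_i = v_i − Σ_{j<i} ((v_i · u_j) / (u_j · u_j)) · u_j.

Step by step this gives:
  u_1 = (0, 0, 3, -3)
  u_2 = (-3, 2, 1, 1)

Orthogonality check:
  u_2 · u_1 = 0 (should be 0)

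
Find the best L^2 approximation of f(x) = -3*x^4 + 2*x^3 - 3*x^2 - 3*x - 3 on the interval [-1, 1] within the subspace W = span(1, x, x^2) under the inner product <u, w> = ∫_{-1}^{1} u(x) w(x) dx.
g(x) = -39*x^2/7 - 9*x/5 - 96/35

The best approximation g ∈ W is the orthogonal projection of f onto W. Writing g = a_0 + a_1 x + a_2 x^2, the coefficients solve the normal equations G · a = b where
  G_{ij} = <φ_i, φ_j> and b_i = <f, φ_i>, with φ_0 = 1, φ_1 = x, φ_2 = x^2.
G =
  [2, 0, 2/3]
  [0, 2/3, 0]
  [2/3, 0, 2/5],
b = (-46/5, -6/5, -142/35).
Solving gives a_0 = -96/35, a_1 = -9/5, a_2 = -39/7, so
  g(x) = -39*x^2/7 - 9*x/5 - 96/35.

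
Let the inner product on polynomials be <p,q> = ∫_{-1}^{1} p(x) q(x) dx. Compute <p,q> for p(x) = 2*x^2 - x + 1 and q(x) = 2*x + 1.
<p,q> = 2

Expand the product: p(x)·q(x) = 4*x^3 + x + 1.
∫_{-1}^{1} of each monomial x^k gives [2/(k+1) if k even, 0 if k odd]. Integrating term-by-term (or equivalently evaluating the antiderivative F(x) = x^4 + x^2/2 + x at the endpoints):
  F(1) − F(−1) = 5/2 − (1/2) = 2.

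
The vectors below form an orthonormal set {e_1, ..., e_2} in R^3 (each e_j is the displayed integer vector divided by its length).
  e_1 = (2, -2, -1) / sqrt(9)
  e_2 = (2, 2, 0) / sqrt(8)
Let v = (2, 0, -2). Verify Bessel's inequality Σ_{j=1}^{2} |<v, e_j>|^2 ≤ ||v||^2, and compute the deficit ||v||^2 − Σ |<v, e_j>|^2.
Σ |<v, e_j>|^2 = 6; ||v||^2 = 8; deficit = 2

Write each e_j = u_j / sqrt(<u_j, u_j>) where u_j is the displayed integer vector. Then <v, e_j> = <v, u_j> / sqrt(<u_j, u_j>), so |<v, e_j>|^2 = <v, u_j>^2 / <u_j, u_j>.
Coefficients: <v, e_1> = 6/sqrt(9), <v, e_2> = 4/sqrt(8).
Square and sum: Σ |<v, e_j>|^2 = 6.
Compute ||v||^2 = v·v = 8.
Deficit = 8 − 6 = 2 ≥ 0, confirming Bessel's inequality. (The deficit equals ||v − Σ <v,e_j> e_j||^2, the squared distance from v to span{e_j}.)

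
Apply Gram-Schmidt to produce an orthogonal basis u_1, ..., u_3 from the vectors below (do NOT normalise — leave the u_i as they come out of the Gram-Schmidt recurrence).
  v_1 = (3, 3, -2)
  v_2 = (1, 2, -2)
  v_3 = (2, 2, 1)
Orthogonal basis:
  u_1 = (3, 3, -2)
  u_2 = (-17/22, 5/22, -9/11)
  u_3 = (-14/29, 28/29, 21/29)

Apply the Gram-Schmidt recurrence
  u_1 = v_1
  u_i = v_i − Σ_{j<i} ((v_i · u_j) / (u_j · u_j)) · u_j.

Step by step this gives:
  u_1 = (3, 3, -2)
  u_2 = (-17/22, 5/22, -9/11)
  u_3 = (-14/29, 28/29, 21/29)

Orthogonality check:
  u_2 · u_1 = 0 (should be 0)
  u_3 · u_1 = 0 (should be 0)
  u_3 · u_2 = 0 (should be 0)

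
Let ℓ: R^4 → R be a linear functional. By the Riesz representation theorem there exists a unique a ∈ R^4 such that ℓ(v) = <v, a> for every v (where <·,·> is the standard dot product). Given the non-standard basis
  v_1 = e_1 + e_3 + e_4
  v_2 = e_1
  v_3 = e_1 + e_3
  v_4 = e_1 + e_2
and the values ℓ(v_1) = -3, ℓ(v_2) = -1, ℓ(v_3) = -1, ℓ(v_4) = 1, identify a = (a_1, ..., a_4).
a = (-1, 2, 0, -2)

Write a = (a_1, ..., a_4) in the standard basis. For each basis vector v_i, ℓ(v_i) = <v_i, a> is a linear equation in the a_j's. Collect the n equations into a matrix system V a = ℓ, where row i of V is v_i (expressed in the standard basis). Since V is invertible (lower-triangular with 1s on the diagonal, up to permutation), solve by back-substitution:
  V =
[[1, 0, 1, 1],
 [1, 0, 0, 0],
 [1, 0, 1, 0],
 [1, 1, 0, 0]]
  V a = (-3, -1, -1, 1)
Solving gives a = (-1, 2, 0, -2).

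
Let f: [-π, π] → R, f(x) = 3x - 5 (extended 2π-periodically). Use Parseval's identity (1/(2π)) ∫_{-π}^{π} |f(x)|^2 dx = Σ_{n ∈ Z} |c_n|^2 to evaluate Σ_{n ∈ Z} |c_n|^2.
Σ |c_n|^2 = 3π^2 + 25

Expand and integrate term by term over [-π, π]:
  ∫ (3x)^2 dx = 9·(2π^3/3); ∫ 2·3·(-5)·x dx = 0 (odd integrand); ∫ (-5)^2 dx = 25·2π.
So (1/(2π)) ∫_{-π}^{π} (3x - 5)^2 dx = 9π^2/3 + 25 = 3π^2 + 25.
Parseval ⇒ Σ |c_n|^2 = 3π^2 + 25.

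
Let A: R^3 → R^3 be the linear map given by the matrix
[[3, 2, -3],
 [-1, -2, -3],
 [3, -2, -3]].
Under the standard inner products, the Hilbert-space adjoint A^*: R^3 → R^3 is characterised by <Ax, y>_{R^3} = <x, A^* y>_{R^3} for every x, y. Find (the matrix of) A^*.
A^* = A^T =
[[3, -1, 3],
 [2, -2, -2],
 [-3, -3, -3]]

For real matrices with standard dot products, the defining identity <Ax, y> = <x, A^* y> gives (Ax)^T y = x^T (A^*) y, i.e. x^T A^T y = x^T (A^*) y. Since this holds for all x, y, we must have A^* = A^T. Therefore
A^* =
[[3, -1, 3],
 [2, -2, -2],
 [-3, -3, -3]].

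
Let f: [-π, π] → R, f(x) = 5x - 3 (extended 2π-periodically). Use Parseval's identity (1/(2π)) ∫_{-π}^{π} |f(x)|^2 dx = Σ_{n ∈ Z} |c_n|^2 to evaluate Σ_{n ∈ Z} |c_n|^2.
Σ |c_n|^2 = 25π^2/3 + 9

Expand and integrate term by term over [-π, π]:
  ∫ (5x)^2 dx = 25·(2π^3/3); ∫ 2·5·(-3)·x dx = 0 (odd integrand); ∫ (-3)^2 dx = 9·2π.
So (1/(2π)) ∫_{-π}^{π} (5x - 3)^2 dx = 25π^2/3 + 9 = 25π^2/3 + 9.
Parseval ⇒ Σ |c_n|^2 = 25π^2/3 + 9.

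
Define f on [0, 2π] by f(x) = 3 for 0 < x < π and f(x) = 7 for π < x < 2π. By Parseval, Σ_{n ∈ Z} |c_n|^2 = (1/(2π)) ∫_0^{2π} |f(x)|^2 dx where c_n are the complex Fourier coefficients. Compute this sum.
Σ |c_n|^2 = 29

Parseval equates the L^2 energy of f (normalised by 1/(2π)) with the ℓ^2 sum of its Fourier coefficients: (1/(2π)) ∫_0^{2π} |f|^2 = Σ |c_n|^2.
Compute the left side: (1/(2π)) [∫_0^π 3^2 dx + ∫_π^{2π} 7^2 dx] = (1/(2π)) · (9π + 49π) = (9 + 49)/2 = 29.
So Σ_{n ∈ Z} |c_n|^2 = 29.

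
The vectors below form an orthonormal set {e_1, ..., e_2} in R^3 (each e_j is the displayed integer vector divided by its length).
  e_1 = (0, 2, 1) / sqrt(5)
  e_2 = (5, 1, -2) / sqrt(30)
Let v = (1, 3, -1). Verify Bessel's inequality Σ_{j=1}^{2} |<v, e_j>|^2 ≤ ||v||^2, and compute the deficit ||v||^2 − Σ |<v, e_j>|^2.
Σ |<v, e_j>|^2 = 25/3; ||v||^2 = 11; deficit = 8/3

Write each e_j = u_j / sqrt(<u_j, u_j>) where u_j is the displayed integer vector. Then <v, e_j> = <v, u_j> / sqrt(<u_j, u_j>), so |<v, e_j>|^2 = <v, u_j>^2 / <u_j, u_j>.
Coefficients: <v, e_1> = 5/sqrt(5), <v, e_2> = 10/sqrt(30).
Square and sum: Σ |<v, e_j>|^2 = 25/3.
Compute ||v||^2 = v·v = 11.
Deficit = 11 − 25/3 = 8/3 ≥ 0, confirming Bessel's inequality. (The deficit equals ||v − Σ <v,e_j> e_j||^2, the squared distance from v to span{e_j}.)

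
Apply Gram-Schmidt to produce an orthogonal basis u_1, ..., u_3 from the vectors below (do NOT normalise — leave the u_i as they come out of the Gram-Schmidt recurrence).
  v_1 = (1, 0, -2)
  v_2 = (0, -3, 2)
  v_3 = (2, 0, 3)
Orthogonal basis:
  u_1 = (1, 0, -2)
  u_2 = (4/5, -3, 2/5)
  u_3 = (18/7, 6/7, 9/7)

Apply the Gram-Schmidt recurrence
  u_1 = v_1
  u_i = v_i − Σ_{j<i} ((v_i · u_j) / (u_j · u_j)) · u_j.

Step by step this gives:
  u_1 = (1, 0, -2)
  u_2 = (4/5, -3, 2/5)
  u_3 = (18/7, 6/7, 9/7)

Orthogonality check:
  u_2 · u_1 = 0 (should be 0)
  u_3 · u_1 = 0 (should be 0)
  u_3 · u_2 = 0 (should be 0)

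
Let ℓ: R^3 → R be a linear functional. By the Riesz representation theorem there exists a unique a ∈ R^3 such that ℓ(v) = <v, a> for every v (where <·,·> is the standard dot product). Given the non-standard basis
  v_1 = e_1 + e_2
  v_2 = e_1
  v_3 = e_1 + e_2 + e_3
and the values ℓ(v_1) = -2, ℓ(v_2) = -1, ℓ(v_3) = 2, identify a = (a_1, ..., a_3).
a = (-1, -1, 4)

Write a = (a_1, ..., a_3) in the standard basis. For each basis vector v_i, ℓ(v_i) = <v_i, a> is a linear equation in the a_j's. Collect the n equations into a matrix system V a = ℓ, where row i of V is v_i (expressed in the standard basis). Since V is invertible (lower-triangular with 1s on the diagonal, up to permutation), solve by back-substitution:
  V =
[[1, 1, 0],
 [1, 0, 0],
 [1, 1, 1]]
  V a = (-2, -1, 2)
Solving gives a = (-1, -1, 4).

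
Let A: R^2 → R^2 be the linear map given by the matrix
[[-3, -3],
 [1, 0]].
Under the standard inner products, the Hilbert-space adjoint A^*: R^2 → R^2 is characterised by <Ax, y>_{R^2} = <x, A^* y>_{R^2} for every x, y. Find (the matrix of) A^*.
A^* = A^T =
[[-3, 1],
 [-3, 0]]

For real matrices with standard dot products, the defining identity <Ax, y> = <x, A^* y> gives (Ax)^T y = x^T (A^*) y, i.e. x^T A^T y = x^T (A^*) y. Since this holds for all x, y, we must have A^* = A^T. Therefore
A^* =
[[-3, 1],
 [-3, 0]].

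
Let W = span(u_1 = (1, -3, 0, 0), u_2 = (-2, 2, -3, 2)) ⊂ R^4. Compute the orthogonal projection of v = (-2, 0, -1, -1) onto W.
proj_W(v) = (-35/73, 37/73, -51/73, 34/73)

Set up U = [u_1 | ... | u_2] ∈ R^(4×2). The projector onto W = col(U) is P = U (U^T U)^(-1) U^T.
Compute U^T U =
  [10, -8]
  [-8, 21],
and U^T v = (-2, 5).
Solve U^T U · c = U^T v for the coefficients: c = (-1/73, 17/73). The projection is proj_W(v) = U c.
Check: (v - proj_W(v)) · u_1 = 0  (should be 0).
Check: (v - proj_W(v)) · u_2 = 0  (should be 0).
Result: proj_W(v) = (-35/73, 37/73, -51/73, 34/73).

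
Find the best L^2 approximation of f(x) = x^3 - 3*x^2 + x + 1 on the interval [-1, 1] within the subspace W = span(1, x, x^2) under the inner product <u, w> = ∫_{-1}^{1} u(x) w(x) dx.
g(x) = -3*x^2 + 8*x/5 + 1

The best approximation g ∈ W is the orthogonal projection of f onto W. Writing g = a_0 + a_1 x + a_2 x^2, the coefficients solve the normal equations G · a = b where
  G_{ij} = <φ_i, φ_j> and b_i = <f, φ_i>, with φ_0 = 1, φ_1 = x, φ_2 = x^2.
G =
  [2, 0, 2/3]
  [0, 2/3, 0]
  [2/3, 0, 2/5],
b = (0, 16/15, -8/15).
Solving gives a_0 = 1, a_1 = 8/5, a_2 = -3, so
  g(x) = -3*x^2 + 8*x/5 + 1.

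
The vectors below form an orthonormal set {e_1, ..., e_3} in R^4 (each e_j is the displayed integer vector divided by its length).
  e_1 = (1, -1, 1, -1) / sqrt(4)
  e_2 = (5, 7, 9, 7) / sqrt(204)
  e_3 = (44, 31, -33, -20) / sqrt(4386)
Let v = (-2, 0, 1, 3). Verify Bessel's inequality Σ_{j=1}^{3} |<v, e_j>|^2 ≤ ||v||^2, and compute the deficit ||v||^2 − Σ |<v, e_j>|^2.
Σ |<v, e_j>|^2 = 1155/86; ||v||^2 = 14; deficit = 49/86

Write each e_j = u_j / sqrt(<u_j, u_j>) where u_j is the displayed integer vector. Then <v, e_j> = <v, u_j> / sqrt(<u_j, u_j>), so |<v, e_j>|^2 = <v, u_j>^2 / <u_j, u_j>.
Coefficients: <v, e_1> = -4/sqrt(4), <v, e_2> = 20/sqrt(204), <v, e_3> = -181/sqrt(4386).
Square and sum: Σ |<v, e_j>|^2 = 1155/86.
Compute ||v||^2 = v·v = 14.
Deficit = 14 − 1155/86 = 49/86 ≥ 0, confirming Bessel's inequality. (The deficit equals ||v − Σ <v,e_j> e_j||^2, the squared distance from v to span{e_j}.)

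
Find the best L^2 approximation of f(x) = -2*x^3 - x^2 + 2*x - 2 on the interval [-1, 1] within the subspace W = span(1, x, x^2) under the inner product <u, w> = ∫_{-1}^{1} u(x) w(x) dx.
g(x) = -x^2 + 4*x/5 - 2

The best approximation g ∈ W is the orthogonal projection of f onto W. Writing g = a_0 + a_1 x + a_2 x^2, the coefficients solve the normal equations G · a = b where
  G_{ij} = <φ_i, φ_j> and b_i = <f, φ_i>, with φ_0 = 1, φ_1 = x, φ_2 = x^2.
G =
  [2, 0, 2/3]
  [0, 2/3, 0]
  [2/3, 0, 2/5],
b = (-14/3, 8/15, -26/15).
Solving gives a_0 = -2, a_1 = 4/5, a_2 = -1, so
  g(x) = -x^2 + 4*x/5 - 2.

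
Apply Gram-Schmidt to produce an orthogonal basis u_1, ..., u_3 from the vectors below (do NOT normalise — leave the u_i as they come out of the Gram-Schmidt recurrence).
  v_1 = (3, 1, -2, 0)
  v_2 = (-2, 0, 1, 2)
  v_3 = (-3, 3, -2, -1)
Orthogonal basis:
  u_1 = (3, 1, -2, 0)
  u_2 = (-2/7, 4/7, -1/7, 2)
  u_3 = (-78/31, 94/31, -70/31, -43/31)

Apply the Gram-Schmidt recurrence
  u_1 = v_1
  u_i = v_i − Σ_{j<i} ((v_i · u_j) / (u_j · u_j)) · u_j.

Step by step this gives:
  u_1 = (3, 1, -2, 0)
  u_2 = (-2/7, 4/7, -1/7, 2)
  u_3 = (-78/31, 94/31, -70/31, -43/31)

Orthogonality check:
  u_2 · u_1 = 0 (should be 0)
  u_3 · u_1 = 0 (should be 0)
  u_3 · u_2 = 0 (should be 0)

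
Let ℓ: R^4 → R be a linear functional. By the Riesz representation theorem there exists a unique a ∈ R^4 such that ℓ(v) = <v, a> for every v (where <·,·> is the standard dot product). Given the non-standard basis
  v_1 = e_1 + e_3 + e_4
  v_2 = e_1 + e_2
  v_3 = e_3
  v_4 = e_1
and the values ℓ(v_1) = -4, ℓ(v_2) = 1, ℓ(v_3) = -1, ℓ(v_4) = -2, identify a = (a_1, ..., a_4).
a = (-2, 3, -1, -1)

Write a = (a_1, ..., a_4) in the standard basis. For each basis vector v_i, ℓ(v_i) = <v_i, a> is a linear equation in the a_j's. Collect the n equations into a matrix system V a = ℓ, where row i of V is v_i (expressed in the standard basis). Since V is invertible (lower-triangular with 1s on the diagonal, up to permutation), solve by back-substitution:
  V =
[[1, 0, 1, 1],
 [1, 1, 0, 0],
 [0, 0, 1, 0],
 [1, 0, 0, 0]]
  V a = (-4, 1, -1, -2)
Solving gives a = (-2, 3, -1, -1).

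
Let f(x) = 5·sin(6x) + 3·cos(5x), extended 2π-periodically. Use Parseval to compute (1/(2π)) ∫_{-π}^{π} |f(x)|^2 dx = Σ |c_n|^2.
Σ |c_n|^2 = 17

Expand |f|^2 and use orthogonality of {sin(nx), cos(mx)} on [-π, π]:
  ∫_{-π}^{π} sin(nx)^2 dx = π, ∫ cos(mx)^2 dx = π, and cross terms integrate to 0.
So ∫_{-π}^{π} f(x)^2 dx = 5^2 · π + 3^2 · π = (25 + 9)π.
Divide by 2π: (25 + 9)/2 = 17.
By Parseval, this equals Σ |c_n|^2.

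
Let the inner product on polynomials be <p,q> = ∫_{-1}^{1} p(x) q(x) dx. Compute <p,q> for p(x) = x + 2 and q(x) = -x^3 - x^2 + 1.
<p,q> = 34/15

Expand the product: p(x)·q(x) = -x^4 - 3*x^3 - 2*x^2 + x + 2.
∫_{-1}^{1} of each monomial x^k gives [2/(k+1) if k even, 0 if k odd]. Integrating term-by-term (or equivalently evaluating the antiderivative F(x) = -x^5/5 - 3*x^4/4 - 2*x^3/3 + x^2/2 + 2*x at the endpoints):
  F(1) − F(−1) = 53/60 − (-83/60) = 34/15.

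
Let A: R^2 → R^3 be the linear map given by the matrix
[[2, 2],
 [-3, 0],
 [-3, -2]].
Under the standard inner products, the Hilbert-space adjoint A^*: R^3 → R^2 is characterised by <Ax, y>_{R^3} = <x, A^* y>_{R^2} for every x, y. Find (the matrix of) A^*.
A^* = A^T =
[[2, -3, -3],
 [2, 0, -2]]

For real matrices with standard dot products, the defining identity <Ax, y> = <x, A^* y> gives (Ax)^T y = x^T (A^*) y, i.e. x^T A^T y = x^T (A^*) y. Since this holds for all x, y, we must have A^* = A^T. Therefore
A^* =
[[2, -3, -3],
 [2, 0, -2]].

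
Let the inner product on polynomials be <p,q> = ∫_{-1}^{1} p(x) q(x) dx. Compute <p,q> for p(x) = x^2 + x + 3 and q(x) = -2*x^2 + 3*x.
<p,q> = -14/5

Expand the product: p(x)·q(x) = -2*x^4 + x^3 - 3*x^2 + 9*x.
∫_{-1}^{1} of each monomial x^k gives [2/(k+1) if k even, 0 if k odd]. Integrating term-by-term (or equivalently evaluating the antiderivative F(x) = -2*x^5/5 + x^4/4 - x^3 + 9*x^2/2 at the endpoints):
  F(1) − F(−1) = 67/20 − (123/20) = -14/5.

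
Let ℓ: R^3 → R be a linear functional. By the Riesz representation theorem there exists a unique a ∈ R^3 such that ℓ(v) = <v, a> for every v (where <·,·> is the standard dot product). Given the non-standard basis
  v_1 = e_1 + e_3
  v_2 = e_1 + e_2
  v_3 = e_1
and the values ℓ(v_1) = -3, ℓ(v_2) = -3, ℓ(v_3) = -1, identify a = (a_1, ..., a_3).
a = (-1, -2, -2)

Write a = (a_1, ..., a_3) in the standard basis. For each basis vector v_i, ℓ(v_i) = <v_i, a> is a linear equation in the a_j's. Collect the n equations into a matrix system V a = ℓ, where row i of V is v_i (expressed in the standard basis). Since V is invertible (lower-triangular with 1s on the diagonal, up to permutation), solve by back-substitution:
  V =
[[1, 0, 1],
 [1, 1, 0],
 [1, 0, 0]]
  V a = (-3, -3, -1)
Solving gives a = (-1, -2, -2).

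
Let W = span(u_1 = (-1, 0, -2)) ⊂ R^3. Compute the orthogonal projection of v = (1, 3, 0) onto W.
proj_W(v) = (1/5, 0, 2/5)

Set up U = [u_1 | ... | u_1] ∈ R^(3×1). The projector onto W = col(U) is P = U (U^T U)^(-1) U^T.
Compute U^T U =
  [5],
and U^T v = (-1).
Solve U^T U · c = U^T v for the coefficients: c = (-1/5). The projection is proj_W(v) = U c.
Check: (v - proj_W(v)) · u_1 = 0  (should be 0).
Result: proj_W(v) = (1/5, 0, 2/5).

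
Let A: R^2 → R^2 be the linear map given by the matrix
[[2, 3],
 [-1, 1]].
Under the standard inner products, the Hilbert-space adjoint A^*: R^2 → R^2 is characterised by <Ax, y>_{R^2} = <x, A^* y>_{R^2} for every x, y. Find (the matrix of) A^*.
A^* = A^T =
[[2, -1],
 [3, 1]]

For real matrices with standard dot products, the defining identity <Ax, y> = <x, A^* y> gives (Ax)^T y = x^T (A^*) y, i.e. x^T A^T y = x^T (A^*) y. Since this holds for all x, y, we must have A^* = A^T. Therefore
A^* =
[[2, -1],
 [3, 1]].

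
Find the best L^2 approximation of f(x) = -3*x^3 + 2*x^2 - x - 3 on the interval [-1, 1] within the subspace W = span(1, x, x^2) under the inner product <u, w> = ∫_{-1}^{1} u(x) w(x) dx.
g(x) = 2*x^2 - 14*x/5 - 3

The best approximation g ∈ W is the orthogonal projection of f onto W. Writing g = a_0 + a_1 x + a_2 x^2, the coefficients solve the normal equations G · a = b where
  G_{ij} = <φ_i, φ_j> and b_i = <f, φ_i>, with φ_0 = 1, φ_1 = x, φ_2 = x^2.
G =
  [2, 0, 2/3]
  [0, 2/3, 0]
  [2/3, 0, 2/5],
b = (-14/3, -28/15, -6/5).
Solving gives a_0 = -3, a_1 = -14/5, a_2 = 2, so
  g(x) = 2*x^2 - 14*x/5 - 3.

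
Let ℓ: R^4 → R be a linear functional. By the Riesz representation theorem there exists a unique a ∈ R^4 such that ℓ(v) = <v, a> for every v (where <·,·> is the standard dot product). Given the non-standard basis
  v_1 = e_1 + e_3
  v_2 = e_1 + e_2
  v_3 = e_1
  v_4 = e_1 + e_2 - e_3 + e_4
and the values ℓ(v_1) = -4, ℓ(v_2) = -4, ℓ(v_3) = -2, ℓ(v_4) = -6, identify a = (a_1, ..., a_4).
a = (-2, -2, -2, -4)

Write a = (a_1, ..., a_4) in the standard basis. For each basis vector v_i, ℓ(v_i) = <v_i, a> is a linear equation in the a_j's. Collect the n equations into a matrix system V a = ℓ, where row i of V is v_i (expressed in the standard basis). Since V is invertible (lower-triangular with 1s on the diagonal, up to permutation), solve by back-substitution:
  V =
[[1, 0, 1, 0],
 [1, 1, 0, 0],
 [1, 0, 0, 0],
 [1, 1, -1, 1]]
  V a = (-4, -4, -2, -6)
Solving gives a = (-2, -2, -2, -4).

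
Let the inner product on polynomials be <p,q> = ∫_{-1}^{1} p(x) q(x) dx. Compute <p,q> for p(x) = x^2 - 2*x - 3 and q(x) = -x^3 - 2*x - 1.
<p,q> = 44/5

Expand the product: p(x)·q(x) = -x^5 + 2*x^4 + x^3 + 3*x^2 + 8*x + 3.
∫_{-1}^{1} of each monomial x^k gives [2/(k+1) if k even, 0 if k odd]. Integrating term-by-term (or equivalently evaluating the antiderivative F(x) = -x^6/6 + 2*x^5/5 + x^4/4 + x^3 + 4*x^2 + 3*x at the endpoints):
  F(1) − F(−1) = 509/60 − (-19/60) = 44/5.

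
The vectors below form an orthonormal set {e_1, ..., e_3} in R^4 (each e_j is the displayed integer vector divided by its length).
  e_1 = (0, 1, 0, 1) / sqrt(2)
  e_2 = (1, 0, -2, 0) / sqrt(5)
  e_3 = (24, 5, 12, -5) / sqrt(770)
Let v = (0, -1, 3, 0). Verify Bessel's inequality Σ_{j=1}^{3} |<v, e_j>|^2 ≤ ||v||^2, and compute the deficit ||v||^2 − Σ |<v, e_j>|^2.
Σ |<v, e_j>|^2 = 689/77; ||v||^2 = 10; deficit = 81/77

Write each e_j = u_j / sqrt(<u_j, u_j>) where u_j is the displayed integer vector. Then <v, e_j> = <v, u_j> / sqrt(<u_j, u_j>), so |<v, e_j>|^2 = <v, u_j>^2 / <u_j, u_j>.
Coefficients: <v, e_1> = -1/sqrt(2), <v, e_2> = -6/sqrt(5), <v, e_3> = 31/sqrt(770).
Square and sum: Σ |<v, e_j>|^2 = 689/77.
Compute ||v||^2 = v·v = 10.
Deficit = 10 − 689/77 = 81/77 ≥ 0, confirming Bessel's inequality. (The deficit equals ||v − Σ <v,e_j> e_j||^2, the squared distance from v to span{e_j}.)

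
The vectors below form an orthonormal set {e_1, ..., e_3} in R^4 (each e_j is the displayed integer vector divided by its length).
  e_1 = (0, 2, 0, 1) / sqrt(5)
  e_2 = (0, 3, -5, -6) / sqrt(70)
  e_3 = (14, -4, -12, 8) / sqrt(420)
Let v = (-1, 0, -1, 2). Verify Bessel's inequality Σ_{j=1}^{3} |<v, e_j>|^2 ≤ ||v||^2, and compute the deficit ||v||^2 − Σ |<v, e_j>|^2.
Σ |<v, e_j>|^2 = 59/30; ||v||^2 = 6; deficit = 121/30

Write each e_j = u_j / sqrt(<u_j, u_j>) where u_j is the displayed integer vector. Then <v, e_j> = <v, u_j> / sqrt(<u_j, u_j>), so |<v, e_j>|^2 = <v, u_j>^2 / <u_j, u_j>.
Coefficients: <v, e_1> = 2/sqrt(5), <v, e_2> = -7/sqrt(70), <v, e_3> = 14/sqrt(420).
Square and sum: Σ |<v, e_j>|^2 = 59/30.
Compute ||v||^2 = v·v = 6.
Deficit = 6 − 59/30 = 121/30 ≥ 0, confirming Bessel's inequality. (The deficit equals ||v − Σ <v,e_j> e_j||^2, the squared distance from v to span{e_j}.)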